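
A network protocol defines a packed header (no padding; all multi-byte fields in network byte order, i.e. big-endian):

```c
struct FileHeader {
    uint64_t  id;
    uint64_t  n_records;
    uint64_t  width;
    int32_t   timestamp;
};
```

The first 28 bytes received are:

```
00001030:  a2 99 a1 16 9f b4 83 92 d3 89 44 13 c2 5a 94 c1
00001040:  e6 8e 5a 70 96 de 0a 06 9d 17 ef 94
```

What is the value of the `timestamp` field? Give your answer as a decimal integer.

-1659375724

`timestamp` follows `id` (8 B), `n_records` (8 B), `width` (8 B), so it starts at offset 8 + 8 + 8 = 24 and occupies 4 bytes.
Bytes at offsets 24..27: 9D 17 EF 94.
Big-endian: lowest address holds the most-significant byte.
The bytes are already most-significant first: 0x9D17EF94.
Top bit is set, so as a signed 32-bit value this is 0x9D17EF94 − 2^32 = -1659375724.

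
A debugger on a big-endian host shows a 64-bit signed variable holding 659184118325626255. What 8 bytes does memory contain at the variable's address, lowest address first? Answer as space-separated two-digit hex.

659184118325626255 in hexadecimal, padded to 64 bits, is 0x0925E4768E60C58F.
Split into bytes (most-significant first): 09 25 E4 76 8E 60 C5 8F.
In big-endian order the high byte comes first in memory.
So the memory order matches the most-significant-first order: 09 25 E4 76 8E 60 C5 8F.

09 25 E4 76 8E 60 C5 8F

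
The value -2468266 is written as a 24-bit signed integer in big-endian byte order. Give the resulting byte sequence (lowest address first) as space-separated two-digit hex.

DA 56 56

Two's complement of -2468266 in 24 bits: 2468266 = 0x25A9AA; invert → 0xDA5655; add 1 → 0xDA5656.
Split into bytes (most-significant first): DA 56 56.
Big-endian: lowest address holds the most-significant byte.
So the memory order matches the most-significant-first order: DA 56 56.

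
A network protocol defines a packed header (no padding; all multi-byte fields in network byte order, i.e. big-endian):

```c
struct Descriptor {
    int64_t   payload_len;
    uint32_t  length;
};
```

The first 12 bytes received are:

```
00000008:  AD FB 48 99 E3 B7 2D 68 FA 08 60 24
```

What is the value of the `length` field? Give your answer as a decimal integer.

`length` follows `payload_len` (8 bytes), so it starts at byte offset 8 and occupies 4 bytes.
Bytes at offsets 8..11: FA 08 60 24.
Big-endian stores the most-significant byte at the lowest address.
The bytes are already most-significant first: 0xFA086024.
0xFA086024 = 4194852900.

4194852900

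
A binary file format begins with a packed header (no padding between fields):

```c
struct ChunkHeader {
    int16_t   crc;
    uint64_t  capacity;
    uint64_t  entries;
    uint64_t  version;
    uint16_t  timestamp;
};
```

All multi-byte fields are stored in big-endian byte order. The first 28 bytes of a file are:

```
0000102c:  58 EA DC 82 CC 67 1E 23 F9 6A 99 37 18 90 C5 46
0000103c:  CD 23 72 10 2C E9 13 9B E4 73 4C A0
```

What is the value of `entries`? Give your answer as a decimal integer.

11040320021586169123

`entries` follows `crc` (2 B), `capacity` (8 B), so it starts at offset 2 + 8 = 10 and occupies 8 bytes.
Bytes at offsets 10..17: 99 37 18 90 C5 46 CD 23.
Big-endian: lowest address holds the most-significant byte.
The bytes are already most-significant first: 0x99371890C546CD23.
0x99371890C546CD23 = 11040320021586169123.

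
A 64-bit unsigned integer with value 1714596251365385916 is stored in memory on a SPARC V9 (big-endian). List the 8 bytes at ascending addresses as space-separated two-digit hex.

1714596251365385916 in hexadecimal, padded to 64 bits, is 0x17CB7834CFD9A6BC.
Split into bytes (most-significant first): 17 CB 78 34 CF D9 A6 BC.
Big-endian stores the most-significant byte at the lowest address.
So the memory order matches the most-significant-first order: 17 CB 78 34 CF D9 A6 BC.

17 CB 78 34 CF D9 A6 BC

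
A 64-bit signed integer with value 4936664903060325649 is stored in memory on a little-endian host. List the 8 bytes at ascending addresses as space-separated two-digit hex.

4936664903060325649 in hexadecimal, padded to 64 bits, is 0x44828E92E20C8511.
Split into bytes (most-significant first): 44 82 8E 92 E2 0C 85 11.
Little-endian stores the least-significant byte at the lowest address.
So at ascending addresses the bytes are 11 85 0C E2 92 8E 82 44.

11 85 0C E2 92 8E 82 44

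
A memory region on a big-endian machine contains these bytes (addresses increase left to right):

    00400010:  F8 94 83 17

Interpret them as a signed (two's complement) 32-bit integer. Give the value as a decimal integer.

In big-endian order the high byte comes first in memory.
The bytes are already most-significant first: 0xF8948317.
Top bit is set, so as a signed 32-bit value this is 0xF8948317 − 2^32 = -124484841.

-124484841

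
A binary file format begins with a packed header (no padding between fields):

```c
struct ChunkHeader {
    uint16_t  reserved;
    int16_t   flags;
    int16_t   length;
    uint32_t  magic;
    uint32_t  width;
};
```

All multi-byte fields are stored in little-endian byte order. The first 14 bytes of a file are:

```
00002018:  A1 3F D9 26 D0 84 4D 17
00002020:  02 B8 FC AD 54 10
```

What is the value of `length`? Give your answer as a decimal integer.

`length` follows `reserved` (2 B), `flags` (2 B), so it starts at offset 2 + 2 = 4 and occupies 2 bytes.
Bytes at offsets 4..5: D0 84.
In little-endian order the low byte comes first in memory.
Reassemble most-significant byte first: 84 D0 → 0x84D0.
Top bit is set, so as a signed 16-bit value this is 0x84D0 − 2^16 = -31536.

-31536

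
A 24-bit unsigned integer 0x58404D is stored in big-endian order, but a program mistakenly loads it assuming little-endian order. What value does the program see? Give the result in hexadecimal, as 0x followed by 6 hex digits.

0x4D4058

Stored big-endian, the bytes at ascending addresses are 58 40 4D.
Read back as little-endian, the first byte is least significant, giving 0x4D4058.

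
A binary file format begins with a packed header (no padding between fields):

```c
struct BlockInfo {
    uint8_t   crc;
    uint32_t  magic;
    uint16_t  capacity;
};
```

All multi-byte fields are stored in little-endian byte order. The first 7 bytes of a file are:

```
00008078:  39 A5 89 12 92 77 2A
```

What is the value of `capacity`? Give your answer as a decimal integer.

10871

`capacity` follows `crc` (1 B), `magic` (4 B), so it starts at offset 1 + 4 = 5 and occupies 2 bytes.
Bytes at offsets 5..6: 77 2A.
In little-endian order the low byte comes first in memory.
Reassemble most-significant byte first: 2A 77 → 0x2A77.
0x2A77 = 10871.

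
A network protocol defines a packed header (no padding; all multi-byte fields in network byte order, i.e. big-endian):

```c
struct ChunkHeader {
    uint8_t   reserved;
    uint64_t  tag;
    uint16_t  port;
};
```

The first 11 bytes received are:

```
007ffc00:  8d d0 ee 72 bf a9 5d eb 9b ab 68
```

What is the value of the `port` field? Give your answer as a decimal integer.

`port` follows `reserved` (1 B), `tag` (8 B), so it starts at offset 1 + 8 = 9 and occupies 2 bytes.
Bytes at offsets 9..10: AB 68.
Big-endian: lowest address holds the most-significant byte.
The bytes are already most-significant first: 0xAB68.
0xAB68 = 43880.

43880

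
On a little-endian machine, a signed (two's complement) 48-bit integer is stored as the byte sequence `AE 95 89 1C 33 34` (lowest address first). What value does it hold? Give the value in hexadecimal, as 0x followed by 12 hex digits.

0x34331C8995AE

Little-endian: lowest address holds the least-significant byte.
Reassemble most-significant byte first: 34 33 1C 89 95 AE → 0x34331C8995AE.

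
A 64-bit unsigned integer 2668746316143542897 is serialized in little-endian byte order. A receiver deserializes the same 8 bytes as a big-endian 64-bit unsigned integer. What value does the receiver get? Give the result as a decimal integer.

2668746316143542897 in 64-bit hexadecimal is 0x25094AA2895E4271.
Stored little-endian, the bytes at ascending addresses are 71 42 5E 89 A2 4A 09 25.
Read back as big-endian, the last byte is least significant, giving 0x71425E89A24A0925.
0x71425E89A24A0925 = 8161189419975051557.

8161189419975051557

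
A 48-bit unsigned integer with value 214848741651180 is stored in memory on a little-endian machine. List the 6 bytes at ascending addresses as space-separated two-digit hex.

EC 32 ED 5E 67 C3

214848741651180 in hexadecimal, padded to 48 bits, is 0xC3675EED32EC.
Split into bytes (most-significant first): C3 67 5E ED 32 EC.
Little-endian stores the least-significant byte at the lowest address.
So at ascending addresses the bytes are EC 32 ED 5E 67 C3.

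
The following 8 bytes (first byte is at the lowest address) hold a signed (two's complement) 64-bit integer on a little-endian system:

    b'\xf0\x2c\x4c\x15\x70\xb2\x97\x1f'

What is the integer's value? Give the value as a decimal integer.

2276484331122470128

Little-endian: lowest address holds the least-significant byte.
Reassemble most-significant byte first: 1F 97 B2 70 15 4C 2C F0 → 0x1F97B270154C2CF0.
0x1F97B270154C2CF0 = 2276484331122470128.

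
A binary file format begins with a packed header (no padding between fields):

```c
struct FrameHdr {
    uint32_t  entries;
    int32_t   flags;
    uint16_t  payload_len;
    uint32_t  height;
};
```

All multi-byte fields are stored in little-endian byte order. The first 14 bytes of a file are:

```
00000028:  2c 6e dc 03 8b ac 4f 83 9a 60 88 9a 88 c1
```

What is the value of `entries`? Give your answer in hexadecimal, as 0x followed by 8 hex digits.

0x03DC6E2C

`entries` is the first field, at byte offset 0, occupying 4 bytes.
Bytes at offsets 0..3: 2C 6E DC 03.
Little-endian stores the least-significant byte at the lowest address.
Reassemble most-significant byte first: 03 DC 6E 2C → 0x03DC6E2C.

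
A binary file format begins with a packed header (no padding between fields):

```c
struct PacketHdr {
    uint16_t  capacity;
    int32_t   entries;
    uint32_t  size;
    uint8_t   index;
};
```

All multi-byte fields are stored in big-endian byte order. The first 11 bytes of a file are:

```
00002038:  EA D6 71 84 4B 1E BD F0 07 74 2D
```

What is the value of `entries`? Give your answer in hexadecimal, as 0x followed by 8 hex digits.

`entries` follows `capacity` (2 bytes), so it starts at byte offset 2 and occupies 4 bytes.
Bytes at offsets 2..5: 71 84 4B 1E.
Big-endian stores the most-significant byte at the lowest address.
The bytes are already most-significant first: 0x71844B1E.

0x71844B1E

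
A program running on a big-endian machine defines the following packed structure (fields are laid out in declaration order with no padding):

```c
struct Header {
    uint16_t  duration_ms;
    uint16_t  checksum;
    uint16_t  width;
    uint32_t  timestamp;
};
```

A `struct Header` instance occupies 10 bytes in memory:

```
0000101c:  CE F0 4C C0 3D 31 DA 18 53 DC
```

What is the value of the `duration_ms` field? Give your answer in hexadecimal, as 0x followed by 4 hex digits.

`duration_ms` is the first field, at byte offset 0, occupying 2 bytes.
Bytes at offsets 0..1: CE F0.
Big-endian: lowest address holds the most-significant byte.
The bytes are already most-significant first: 0xCEF0.

0xCEF0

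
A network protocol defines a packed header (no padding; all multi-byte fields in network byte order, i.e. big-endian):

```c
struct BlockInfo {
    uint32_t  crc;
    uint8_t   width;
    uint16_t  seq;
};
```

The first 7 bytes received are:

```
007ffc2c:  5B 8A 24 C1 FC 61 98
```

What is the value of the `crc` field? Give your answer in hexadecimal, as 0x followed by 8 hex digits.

0x5B8A24C1

`crc` is the first field, at byte offset 0, occupying 4 bytes.
Bytes at offsets 0..3: 5B 8A 24 C1.
Big-endian: lowest address holds the most-significant byte.
The bytes are already most-significant first: 0x5B8A24C1.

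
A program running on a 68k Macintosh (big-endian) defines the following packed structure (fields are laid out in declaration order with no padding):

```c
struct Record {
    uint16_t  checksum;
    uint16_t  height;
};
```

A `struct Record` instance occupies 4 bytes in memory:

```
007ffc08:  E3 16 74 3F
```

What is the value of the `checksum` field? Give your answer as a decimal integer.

58134

`checksum` is the first field, at byte offset 0, occupying 2 bytes.
Bytes at offsets 0..1: E3 16.
Big-endian stores the most-significant byte at the lowest address.
The bytes are already most-significant first: 0xE316.
0xE316 = 58134.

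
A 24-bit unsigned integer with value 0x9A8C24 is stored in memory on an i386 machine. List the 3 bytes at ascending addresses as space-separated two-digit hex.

Split into bytes (most-significant first): 9A 8C 24.
Little-endian stores the least-significant byte at the lowest address.
So at ascending addresses the bytes are 24 8C 9A.

24 8C 9A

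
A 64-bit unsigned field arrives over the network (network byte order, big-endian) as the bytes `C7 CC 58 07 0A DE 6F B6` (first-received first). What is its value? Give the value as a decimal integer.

Big-endian: lowest address holds the most-significant byte.
The bytes are already most-significant first: 0xC7CC58070ADE6FB6.
0xC7CC58070ADE6FB6 = 14396978896066998198.

14396978896066998198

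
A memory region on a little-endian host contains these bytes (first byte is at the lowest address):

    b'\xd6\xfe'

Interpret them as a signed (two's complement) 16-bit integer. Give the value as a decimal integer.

Little-endian: lowest address holds the least-significant byte.
Reassemble most-significant byte first: FE D6 → 0xFED6.
Top bit is set, so as a signed 16-bit value this is 0xFED6 − 2^16 = -298.

-298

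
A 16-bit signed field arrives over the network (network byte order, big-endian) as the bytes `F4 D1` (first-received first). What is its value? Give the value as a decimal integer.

-2863

Big-endian: lowest address holds the most-significant byte.
The bytes are already most-significant first: 0xF4D1.
Top bit is set, so as a signed 16-bit value this is 0xF4D1 − 2^16 = -2863.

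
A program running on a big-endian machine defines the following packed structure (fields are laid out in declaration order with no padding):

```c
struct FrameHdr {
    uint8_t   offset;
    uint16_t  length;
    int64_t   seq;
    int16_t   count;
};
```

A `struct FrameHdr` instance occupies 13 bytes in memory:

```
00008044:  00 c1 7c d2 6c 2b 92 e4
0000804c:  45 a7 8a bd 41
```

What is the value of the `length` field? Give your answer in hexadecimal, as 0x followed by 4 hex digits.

0xC17C

`length` follows `offset` (1 byte), so it starts at byte offset 1 and occupies 2 bytes.
Bytes at offsets 1..2: C1 7C.
Big-endian stores the most-significant byte at the lowest address.
The bytes are already most-significant first: 0xC17C.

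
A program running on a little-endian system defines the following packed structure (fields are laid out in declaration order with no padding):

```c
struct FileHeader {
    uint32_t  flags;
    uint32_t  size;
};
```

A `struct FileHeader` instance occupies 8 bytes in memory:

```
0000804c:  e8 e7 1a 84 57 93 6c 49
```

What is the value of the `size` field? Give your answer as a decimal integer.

`size` follows `flags` (4 bytes), so it starts at byte offset 4 and occupies 4 bytes.
Bytes at offsets 4..7: 57 93 6C 49.
In little-endian order the low byte comes first in memory.
Reassemble most-significant byte first: 49 6C 93 57 → 0x496C9357.
0x496C9357 = 1231852375.

1231852375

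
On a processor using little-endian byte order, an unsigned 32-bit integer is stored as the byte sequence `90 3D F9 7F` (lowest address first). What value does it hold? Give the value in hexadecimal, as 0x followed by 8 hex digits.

Little-endian: lowest address holds the least-significant byte.
Reassemble most-significant byte first: 7F F9 3D 90 → 0x7FF93D90.

0x7FF93D90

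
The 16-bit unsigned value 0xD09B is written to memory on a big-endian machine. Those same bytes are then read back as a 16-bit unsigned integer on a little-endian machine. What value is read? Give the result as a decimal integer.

Stored big-endian, the bytes at ascending addresses are D0 9B.
Read back as little-endian, the first byte is least significant, giving 0x9BD0.
0x9BD0 = 39888.

39888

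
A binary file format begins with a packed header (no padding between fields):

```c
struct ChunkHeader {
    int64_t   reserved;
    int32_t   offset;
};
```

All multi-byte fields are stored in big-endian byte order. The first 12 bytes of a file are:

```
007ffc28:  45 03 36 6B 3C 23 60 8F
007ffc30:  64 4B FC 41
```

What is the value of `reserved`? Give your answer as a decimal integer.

4972878247745511567

`reserved` is the first field, at byte offset 0, occupying 8 bytes.
Bytes at offsets 0..7: 45 03 36 6B 3C 23 60 8F.
In big-endian order the high byte comes first in memory.
The bytes are already most-significant first: 0x4503366B3C23608F.
0x4503366B3C23608F = 4972878247745511567.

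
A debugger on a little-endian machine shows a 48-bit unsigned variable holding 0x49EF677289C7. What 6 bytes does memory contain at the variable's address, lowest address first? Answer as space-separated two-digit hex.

Split into bytes (most-significant first): 49 EF 67 72 89 C7.
In little-endian order the low byte comes first in memory.
So at ascending addresses the bytes are C7 89 72 67 EF 49.

C7 89 72 67 EF 49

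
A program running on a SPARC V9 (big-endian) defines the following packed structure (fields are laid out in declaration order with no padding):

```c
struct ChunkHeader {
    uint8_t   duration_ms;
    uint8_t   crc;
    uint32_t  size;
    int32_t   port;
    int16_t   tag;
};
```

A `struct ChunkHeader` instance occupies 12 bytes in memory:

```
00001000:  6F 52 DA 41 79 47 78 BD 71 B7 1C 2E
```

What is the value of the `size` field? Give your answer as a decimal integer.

3661723975

`size` follows `duration_ms` (1 B), `crc` (1 B), so it starts at offset 1 + 1 = 2 and occupies 4 bytes.
Bytes at offsets 2..5: DA 41 79 47.
Big-endian: lowest address holds the most-significant byte.
The bytes are already most-significant first: 0xDA417947.
0xDA417947 = 3661723975.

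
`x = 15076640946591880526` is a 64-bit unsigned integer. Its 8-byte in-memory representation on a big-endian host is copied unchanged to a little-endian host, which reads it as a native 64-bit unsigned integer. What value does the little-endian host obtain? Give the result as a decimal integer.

5680648519052770001

15076640946591880526 in 64-bit hexadecimal is 0xD13AFD0FBBB7D54E.
Stored big-endian, the bytes at ascending addresses are D1 3A FD 0F BB B7 D5 4E.
Read back as little-endian, the first byte is least significant, giving 0x4ED5B7BB0FFD3AD1.
0x4ED5B7BB0FFD3AD1 = 5680648519052770001.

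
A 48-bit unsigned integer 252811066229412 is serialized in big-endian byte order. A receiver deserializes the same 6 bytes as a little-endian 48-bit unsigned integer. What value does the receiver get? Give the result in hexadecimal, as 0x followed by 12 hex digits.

252811066229412 in 48-bit hexadecimal is 0xE5EE29CC42A4.
Stored big-endian, the bytes at ascending addresses are E5 EE 29 CC 42 A4.
Read back as little-endian, the first byte is least significant, giving 0xA442CC29EEE5.

0xA442CC29EEE5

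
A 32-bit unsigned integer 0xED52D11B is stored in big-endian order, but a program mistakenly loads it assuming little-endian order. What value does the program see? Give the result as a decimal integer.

Stored big-endian, the bytes at ascending addresses are ED 52 D1 1B.
Read back as little-endian, the first byte is least significant, giving 0x1BD152ED.
0x1BD152ED = 466703085.

466703085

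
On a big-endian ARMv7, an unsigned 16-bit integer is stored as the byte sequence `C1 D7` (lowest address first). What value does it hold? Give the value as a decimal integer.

Big-endian stores the most-significant byte at the lowest address.
The bytes are already most-significant first: 0xC1D7.
0xC1D7 = 49623.

49623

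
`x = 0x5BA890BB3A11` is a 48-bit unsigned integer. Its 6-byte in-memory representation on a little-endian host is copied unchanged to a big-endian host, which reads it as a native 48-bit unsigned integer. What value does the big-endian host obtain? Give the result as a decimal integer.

Stored little-endian, the bytes at ascending addresses are 11 3A BB 90 A8 5B.
Read back as big-endian, the last byte is least significant, giving 0x113ABB90A85B.
0x113ABB90A85B = 18943952595035.

18943952595035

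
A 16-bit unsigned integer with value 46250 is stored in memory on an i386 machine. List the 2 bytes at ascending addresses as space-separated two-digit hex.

AA B4

46250 in hexadecimal, padded to 16 bits, is 0xB4AA.
Split into bytes (most-significant first): B4 AA.
Little-endian stores the least-significant byte at the lowest address.
So at ascending addresses the bytes are AA B4.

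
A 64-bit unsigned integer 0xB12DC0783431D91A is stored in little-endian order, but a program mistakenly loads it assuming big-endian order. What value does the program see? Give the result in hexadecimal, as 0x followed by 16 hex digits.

Stored little-endian, the bytes at ascending addresses are 1A D9 31 34 78 C0 2D B1.
Read back as big-endian, the last byte is least significant, giving 0x1AD9313478C02DB1.

0x1AD9313478C02DB1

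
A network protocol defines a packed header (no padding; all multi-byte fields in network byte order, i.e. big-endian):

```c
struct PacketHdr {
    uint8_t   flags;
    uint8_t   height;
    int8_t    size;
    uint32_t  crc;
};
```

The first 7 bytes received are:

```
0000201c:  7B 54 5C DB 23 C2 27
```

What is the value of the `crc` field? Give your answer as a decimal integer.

`crc` follows `flags` (1 B), `height` (1 B), `size` (1 B), so it starts at offset 1 + 1 + 1 = 3 and occupies 4 bytes.
Bytes at offsets 3..6: DB 23 C2 27.
In big-endian order the high byte comes first in memory.
The bytes are already most-significant first: 0xDB23C227.
0xDB23C227 = 3676553767.

3676553767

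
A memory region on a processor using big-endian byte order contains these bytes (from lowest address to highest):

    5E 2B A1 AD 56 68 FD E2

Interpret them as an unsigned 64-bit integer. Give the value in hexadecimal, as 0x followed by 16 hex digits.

In big-endian order the high byte comes first in memory.
The bytes are already most-significant first: 0x5E2BA1AD5668FDE2.

0x5E2BA1AD5668FDE2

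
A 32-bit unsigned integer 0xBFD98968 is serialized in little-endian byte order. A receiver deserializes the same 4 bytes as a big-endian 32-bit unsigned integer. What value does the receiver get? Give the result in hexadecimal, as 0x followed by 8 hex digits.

Stored little-endian, the bytes at ascending addresses are 68 89 D9 BF.
Read back as big-endian, the last byte is least significant, giving 0x6889D9BF.

0x6889D9BF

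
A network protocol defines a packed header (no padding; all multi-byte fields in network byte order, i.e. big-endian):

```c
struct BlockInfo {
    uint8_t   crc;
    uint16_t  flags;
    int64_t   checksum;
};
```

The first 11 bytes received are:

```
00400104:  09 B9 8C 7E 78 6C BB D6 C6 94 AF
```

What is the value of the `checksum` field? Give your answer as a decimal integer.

`checksum` follows `crc` (1 B), `flags` (2 B), so it starts at offset 1 + 2 = 3 and occupies 8 bytes.
Bytes at offsets 3..10: 7E 78 6C BB D6 C6 94 AF.
Big-endian stores the most-significant byte at the lowest address.
The bytes are already most-significant first: 0x7E786CBBD6C694AF.
0x7E786CBBD6C694AF = 9113153400002221231.

9113153400002221231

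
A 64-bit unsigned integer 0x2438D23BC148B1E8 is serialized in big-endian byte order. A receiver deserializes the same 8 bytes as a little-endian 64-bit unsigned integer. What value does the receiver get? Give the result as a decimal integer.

Stored big-endian, the bytes at ascending addresses are 24 38 D2 3B C1 48 B1 E8.
Read back as little-endian, the first byte is least significant, giving 0xE8B148C13BD23824.
0xE8B148C13BD23824 = 16767262882446587940.

16767262882446587940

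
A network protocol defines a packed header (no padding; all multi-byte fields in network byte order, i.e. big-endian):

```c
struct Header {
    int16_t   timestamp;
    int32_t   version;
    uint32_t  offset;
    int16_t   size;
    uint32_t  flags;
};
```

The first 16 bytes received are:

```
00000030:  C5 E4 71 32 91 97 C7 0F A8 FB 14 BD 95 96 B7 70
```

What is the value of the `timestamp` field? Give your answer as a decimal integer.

`timestamp` is the first field, at byte offset 0, occupying 2 bytes.
Bytes at offsets 0..1: C5 E4.
In big-endian order the high byte comes first in memory.
The bytes are already most-significant first: 0xC5E4.
Top bit is set, so as a signed 16-bit value this is 0xC5E4 − 2^16 = -14876.

-14876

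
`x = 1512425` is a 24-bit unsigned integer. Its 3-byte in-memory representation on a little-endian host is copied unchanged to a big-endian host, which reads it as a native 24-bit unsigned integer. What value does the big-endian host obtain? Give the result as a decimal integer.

15274775

1512425 in 24-bit hexadecimal is 0x1713E9.
Stored little-endian, the bytes at ascending addresses are E9 13 17.
Read back as big-endian, the last byte is least significant, giving 0xE91317.
0xE91317 = 15274775.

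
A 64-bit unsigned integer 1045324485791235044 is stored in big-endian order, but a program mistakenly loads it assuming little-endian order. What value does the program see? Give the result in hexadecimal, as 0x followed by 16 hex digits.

0xE4BB9ADA14BD810E

1045324485791235044 in 64-bit hexadecimal is 0x0E81BD14DA9ABBE4.
Stored big-endian, the bytes at ascending addresses are 0E 81 BD 14 DA 9A BB E4.
Read back as little-endian, the first byte is least significant, giving 0xE4BB9ADA14BD810E.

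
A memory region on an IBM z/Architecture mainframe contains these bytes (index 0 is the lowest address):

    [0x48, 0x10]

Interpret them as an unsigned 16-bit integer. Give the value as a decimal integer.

18448

In big-endian order the high byte comes first in memory.
The bytes are already most-significant first: 0x4810.
0x4810 = 18448.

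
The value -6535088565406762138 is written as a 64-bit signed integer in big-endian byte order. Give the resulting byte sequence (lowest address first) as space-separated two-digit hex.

A5 4E B3 92 FB 36 7B 66

Two's complement of -6535088565406762138 in 64 bits: 6535088565406762138 = 0x5AB14C6D04C9849A; invert → 0xA54EB392FB367B65; add 1 → 0xA54EB392FB367B66.
Split into bytes (most-significant first): A5 4E B3 92 FB 36 7B 66.
In big-endian order the high byte comes first in memory.
So the memory order matches the most-significant-first order: A5 4E B3 92 FB 36 7B 66.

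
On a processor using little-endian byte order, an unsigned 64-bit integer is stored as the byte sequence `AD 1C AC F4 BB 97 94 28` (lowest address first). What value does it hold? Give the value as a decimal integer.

In little-endian order the low byte comes first in memory.
Reassemble most-significant byte first: 28 94 97 BB F4 AC 1C AD → 0x289497BBF4AC1CAD.
0x289497BBF4AC1CAD = 2924128891589893293.

2924128891589893293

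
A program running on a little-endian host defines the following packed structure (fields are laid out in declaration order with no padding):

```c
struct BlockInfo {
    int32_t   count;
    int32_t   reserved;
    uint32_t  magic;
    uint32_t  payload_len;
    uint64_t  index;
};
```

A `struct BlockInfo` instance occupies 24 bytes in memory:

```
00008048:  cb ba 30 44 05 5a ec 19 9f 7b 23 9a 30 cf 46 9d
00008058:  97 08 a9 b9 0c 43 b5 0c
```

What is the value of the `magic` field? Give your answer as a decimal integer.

2586016671

`magic` follows `count` (4 B), `reserved` (4 B), so it starts at offset 4 + 4 = 8 and occupies 4 bytes.
Bytes at offsets 8..11: 9F 7B 23 9A.
In little-endian order the low byte comes first in memory.
Reassemble most-significant byte first: 9A 23 7B 9F → 0x9A237B9F.
0x9A237B9F = 2586016671.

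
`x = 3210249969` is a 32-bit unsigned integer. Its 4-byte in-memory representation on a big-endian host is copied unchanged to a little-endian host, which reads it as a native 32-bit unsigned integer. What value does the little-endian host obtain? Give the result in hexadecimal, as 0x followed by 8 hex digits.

3210249969 in 32-bit hexadecimal is 0xBF5886F1.
Stored big-endian, the bytes at ascending addresses are BF 58 86 F1.
Read back as little-endian, the first byte is least significant, giving 0xF18658BF.

0xF18658BF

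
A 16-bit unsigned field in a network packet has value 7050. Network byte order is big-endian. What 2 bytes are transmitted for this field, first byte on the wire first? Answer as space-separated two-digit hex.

7050 in hexadecimal, padded to 16 bits, is 0x1B8A.
Split into bytes (most-significant first): 1B 8A.
Big-endian stores the most-significant byte at the lowest address.
So the memory order matches the most-significant-first order: 1B 8A.

1B 8A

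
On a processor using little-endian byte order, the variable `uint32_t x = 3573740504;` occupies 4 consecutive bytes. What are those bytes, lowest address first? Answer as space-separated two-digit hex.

D8 F3 02 D5

3573740504 in hexadecimal, padded to 32 bits, is 0xD502F3D8.
Split into bytes (most-significant first): D5 02 F3 D8.
Little-endian stores the least-significant byte at the lowest address.
So at ascending addresses the bytes are D8 F3 02 D5.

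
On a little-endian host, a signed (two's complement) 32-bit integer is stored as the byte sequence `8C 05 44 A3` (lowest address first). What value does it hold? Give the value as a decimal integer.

-1555823220

Little-endian stores the least-significant byte at the lowest address.
Reassemble most-significant byte first: A3 44 05 8C → 0xA344058C.
Top bit is set, so as a signed 32-bit value this is 0xA344058C − 2^32 = -1555823220.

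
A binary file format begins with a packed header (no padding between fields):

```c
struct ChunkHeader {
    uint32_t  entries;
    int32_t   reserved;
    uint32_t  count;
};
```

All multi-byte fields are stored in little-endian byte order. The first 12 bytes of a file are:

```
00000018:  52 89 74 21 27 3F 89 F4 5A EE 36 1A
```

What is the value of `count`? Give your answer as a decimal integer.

`count` follows `entries` (4 B), `reserved` (4 B), so it starts at offset 4 + 4 = 8 and occupies 4 bytes.
Bytes at offsets 8..11: 5A EE 36 1A.
Little-endian: lowest address holds the least-significant byte.
Reassemble most-significant byte first: 1A 36 EE 5A → 0x1A36EE5A.
0x1A36EE5A = 439807578.

439807578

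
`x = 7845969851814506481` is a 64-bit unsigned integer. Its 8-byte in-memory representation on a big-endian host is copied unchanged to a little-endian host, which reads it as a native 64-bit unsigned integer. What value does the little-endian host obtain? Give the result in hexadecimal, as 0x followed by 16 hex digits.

7845969851814506481 in 64-bit hexadecimal is 0x6CE27C02AFD3EFF1.
Stored big-endian, the bytes at ascending addresses are 6C E2 7C 02 AF D3 EF F1.
Read back as little-endian, the first byte is least significant, giving 0xF1EFD3AF027CE26C.

0xF1EFD3AF027CE26C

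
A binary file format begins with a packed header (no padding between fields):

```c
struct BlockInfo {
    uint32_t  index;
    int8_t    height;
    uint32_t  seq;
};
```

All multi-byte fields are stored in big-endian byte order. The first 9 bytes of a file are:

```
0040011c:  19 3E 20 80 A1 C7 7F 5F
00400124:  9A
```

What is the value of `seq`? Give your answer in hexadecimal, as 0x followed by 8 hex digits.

`seq` follows `index` (4 B), `height` (1 B), so it starts at offset 4 + 1 = 5 and occupies 4 bytes.
Bytes at offsets 5..8: C7 7F 5F 9A.
In big-endian order the high byte comes first in memory.
The bytes are already most-significant first: 0xC77F5F9A.

0xC77F5F9A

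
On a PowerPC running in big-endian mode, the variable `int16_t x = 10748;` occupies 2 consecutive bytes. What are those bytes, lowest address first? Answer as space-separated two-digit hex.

10748 in hexadecimal, padded to 16 bits, is 0x29FC.
Split into bytes (most-significant first): 29 FC.
Big-endian: lowest address holds the most-significant byte.
So the memory order matches the most-significant-first order: 29 FC.

29 FC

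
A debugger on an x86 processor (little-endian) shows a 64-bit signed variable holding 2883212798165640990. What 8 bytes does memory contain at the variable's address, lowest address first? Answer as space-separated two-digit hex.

2883212798165640990 in hexadecimal, padded to 64 bits, is 0x28033AC39685E71E.
Split into bytes (most-significant first): 28 03 3A C3 96 85 E7 1E.
Little-endian: lowest address holds the least-significant byte.
So at ascending addresses the bytes are 1E E7 85 96 C3 3A 03 28.

1E E7 85 96 C3 3A 03 28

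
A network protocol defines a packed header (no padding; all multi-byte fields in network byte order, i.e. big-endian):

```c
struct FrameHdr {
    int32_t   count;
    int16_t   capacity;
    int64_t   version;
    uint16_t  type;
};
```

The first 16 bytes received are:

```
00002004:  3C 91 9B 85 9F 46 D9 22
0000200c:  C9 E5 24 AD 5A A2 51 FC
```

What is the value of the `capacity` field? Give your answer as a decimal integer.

`capacity` follows `count` (4 bytes), so it starts at byte offset 4 and occupies 2 bytes.
Bytes at offsets 4..5: 9F 46.
Big-endian stores the most-significant byte at the lowest address.
The bytes are already most-significant first: 0x9F46.
Top bit is set, so as a signed 16-bit value this is 0x9F46 − 2^16 = -24762.

-24762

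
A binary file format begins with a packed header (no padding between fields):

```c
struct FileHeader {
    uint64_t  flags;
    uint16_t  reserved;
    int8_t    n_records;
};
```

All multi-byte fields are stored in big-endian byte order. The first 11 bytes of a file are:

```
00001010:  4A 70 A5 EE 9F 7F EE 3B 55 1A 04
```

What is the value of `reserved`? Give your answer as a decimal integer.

21786

`reserved` follows `flags` (8 bytes), so it starts at byte offset 8 and occupies 2 bytes.
Bytes at offsets 8..9: 55 1A.
In big-endian order the high byte comes first in memory.
The bytes are already most-significant first: 0x551A.
0x551A = 21786.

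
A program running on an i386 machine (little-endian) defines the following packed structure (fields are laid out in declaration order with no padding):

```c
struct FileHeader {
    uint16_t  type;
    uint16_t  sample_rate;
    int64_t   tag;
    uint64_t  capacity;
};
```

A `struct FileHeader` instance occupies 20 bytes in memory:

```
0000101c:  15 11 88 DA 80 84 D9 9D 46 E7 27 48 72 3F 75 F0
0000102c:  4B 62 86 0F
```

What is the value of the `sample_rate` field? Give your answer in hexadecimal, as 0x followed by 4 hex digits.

0xDA88

`sample_rate` follows `type` (2 bytes), so it starts at byte offset 2 and occupies 2 bytes.
Bytes at offsets 2..3: 88 DA.
Little-endian stores the least-significant byte at the lowest address.
Reassemble most-significant byte first: DA 88 → 0xDA88.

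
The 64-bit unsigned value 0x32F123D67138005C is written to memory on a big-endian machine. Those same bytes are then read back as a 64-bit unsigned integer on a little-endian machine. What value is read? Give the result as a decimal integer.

Stored big-endian, the bytes at ascending addresses are 32 F1 23 D6 71 38 00 5C.
Read back as little-endian, the first byte is least significant, giving 0x5C003871D623F132.
0x5C003871D623F132 = 6629360713064509746.

6629360713064509746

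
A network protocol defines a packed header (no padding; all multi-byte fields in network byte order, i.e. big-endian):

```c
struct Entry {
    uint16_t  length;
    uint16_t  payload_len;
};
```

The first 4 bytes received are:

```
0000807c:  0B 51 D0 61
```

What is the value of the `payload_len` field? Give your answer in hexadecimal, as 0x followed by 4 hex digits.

0xD061

`payload_len` follows `length` (2 bytes), so it starts at byte offset 2 and occupies 2 bytes.
Bytes at offsets 2..3: D0 61.
In big-endian order the high byte comes first in memory.
The bytes are already most-significant first: 0xD061.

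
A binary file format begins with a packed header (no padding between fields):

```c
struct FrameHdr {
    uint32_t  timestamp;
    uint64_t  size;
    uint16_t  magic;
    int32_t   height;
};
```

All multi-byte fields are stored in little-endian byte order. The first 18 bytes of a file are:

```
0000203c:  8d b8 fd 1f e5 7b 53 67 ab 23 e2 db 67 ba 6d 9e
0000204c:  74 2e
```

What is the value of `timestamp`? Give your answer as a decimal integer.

536721549

`timestamp` is the first field, at byte offset 0, occupying 4 bytes.
Bytes at offsets 0..3: 8D B8 FD 1F.
In little-endian order the low byte comes first in memory.
Reassemble most-significant byte first: 1F FD B8 8D → 0x1FFDB88D.
0x1FFDB88D = 536721549.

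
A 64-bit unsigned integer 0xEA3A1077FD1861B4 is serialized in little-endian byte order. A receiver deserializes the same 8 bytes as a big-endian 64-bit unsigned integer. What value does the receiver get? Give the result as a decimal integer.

Stored little-endian, the bytes at ascending addresses are B4 61 18 FD 77 10 3A EA.
Read back as big-endian, the last byte is least significant, giving 0xB46118FD77103AEA.
0xB46118FD77103AEA = 12997697476471306986.

12997697476471306986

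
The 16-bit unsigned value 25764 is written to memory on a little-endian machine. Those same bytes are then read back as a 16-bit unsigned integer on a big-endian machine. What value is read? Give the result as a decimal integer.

42084

25764 in 16-bit hexadecimal is 0x64A4.
Stored little-endian, the bytes at ascending addresses are A4 64.
Read back as big-endian, the last byte is least significant, giving 0xA464.
0xA464 = 42084.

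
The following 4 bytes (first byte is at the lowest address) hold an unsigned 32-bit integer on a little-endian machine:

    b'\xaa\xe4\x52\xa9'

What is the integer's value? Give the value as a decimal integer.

2840781994

In little-endian order the low byte comes first in memory.
Reassemble most-significant byte first: A9 52 E4 AA → 0xA952E4AA.
0xA952E4AA = 2840781994.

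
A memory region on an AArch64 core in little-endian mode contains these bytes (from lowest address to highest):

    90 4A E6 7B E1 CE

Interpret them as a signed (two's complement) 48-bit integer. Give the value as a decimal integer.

Little-endian stores the least-significant byte at the lowest address.
Reassemble most-significant byte first: CE E1 7B E6 4A 90 → 0xCEE17BE64A90.
Top bit is set, so as a signed 48-bit value this is 0xCEE17BE64A90 − 2^48 = -54007135057264.

-54007135057264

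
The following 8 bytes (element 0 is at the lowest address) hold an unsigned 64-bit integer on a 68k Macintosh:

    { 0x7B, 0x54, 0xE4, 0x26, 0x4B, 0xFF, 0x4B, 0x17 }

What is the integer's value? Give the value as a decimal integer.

Big-endian: lowest address holds the most-significant byte.
The bytes are already most-significant first: 0x7B54E4264BFF4B17.
0x7B54E4264BFF4B17 = 8886978817843743511.

8886978817843743511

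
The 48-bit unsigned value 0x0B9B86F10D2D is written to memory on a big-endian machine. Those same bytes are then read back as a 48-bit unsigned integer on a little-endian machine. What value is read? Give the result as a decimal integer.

Stored big-endian, the bytes at ascending addresses are 0B 9B 86 F1 0D 2D.
Read back as little-endian, the first byte is least significant, giving 0x2D0DF1869B0B.
0x2D0DF1869B0B = 49537909955339.

49537909955339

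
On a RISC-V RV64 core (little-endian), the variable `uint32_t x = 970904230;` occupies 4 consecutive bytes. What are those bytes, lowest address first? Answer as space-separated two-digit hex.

970904230 in hexadecimal, padded to 32 bits, is 0x39DED2A6.
Split into bytes (most-significant first): 39 DE D2 A6.
In little-endian order the low byte comes first in memory.
So at ascending addresses the bytes are A6 D2 DE 39.

A6 D2 DE 39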